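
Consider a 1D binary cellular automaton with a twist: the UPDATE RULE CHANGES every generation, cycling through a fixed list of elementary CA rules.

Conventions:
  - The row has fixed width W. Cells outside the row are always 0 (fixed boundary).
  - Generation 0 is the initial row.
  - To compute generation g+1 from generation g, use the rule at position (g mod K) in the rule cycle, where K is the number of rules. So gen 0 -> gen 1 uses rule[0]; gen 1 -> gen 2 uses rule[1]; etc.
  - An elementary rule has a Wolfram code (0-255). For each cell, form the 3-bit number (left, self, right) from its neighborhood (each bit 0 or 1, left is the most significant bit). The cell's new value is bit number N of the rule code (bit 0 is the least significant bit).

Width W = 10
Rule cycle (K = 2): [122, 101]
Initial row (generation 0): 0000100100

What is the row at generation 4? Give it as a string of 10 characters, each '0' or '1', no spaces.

Gen 0: 0000100100
Gen 1 (rule 122): 0001011010
Gen 2 (rule 101): 1101101110
Gen 3 (rule 122): 1111111011
Gen 4 (rule 101): 0000001101

Answer: 0000001101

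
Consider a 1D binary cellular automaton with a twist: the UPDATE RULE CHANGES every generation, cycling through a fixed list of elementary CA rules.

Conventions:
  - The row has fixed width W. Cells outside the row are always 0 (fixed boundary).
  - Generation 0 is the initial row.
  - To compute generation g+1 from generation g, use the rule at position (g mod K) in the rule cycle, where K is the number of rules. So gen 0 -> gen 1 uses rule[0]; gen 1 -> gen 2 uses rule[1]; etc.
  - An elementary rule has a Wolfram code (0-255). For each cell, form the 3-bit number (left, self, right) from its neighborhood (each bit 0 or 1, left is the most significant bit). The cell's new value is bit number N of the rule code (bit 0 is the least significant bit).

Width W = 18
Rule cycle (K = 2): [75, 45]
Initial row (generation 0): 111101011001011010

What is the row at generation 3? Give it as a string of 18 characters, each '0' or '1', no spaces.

Gen 0: 111101011001011010
Gen 1 (rule 75): 100100011010011000
Gen 2 (rule 45): 100101010110010011
Gen 3 (rule 75): 001000000110100111

Answer: 001000000110100111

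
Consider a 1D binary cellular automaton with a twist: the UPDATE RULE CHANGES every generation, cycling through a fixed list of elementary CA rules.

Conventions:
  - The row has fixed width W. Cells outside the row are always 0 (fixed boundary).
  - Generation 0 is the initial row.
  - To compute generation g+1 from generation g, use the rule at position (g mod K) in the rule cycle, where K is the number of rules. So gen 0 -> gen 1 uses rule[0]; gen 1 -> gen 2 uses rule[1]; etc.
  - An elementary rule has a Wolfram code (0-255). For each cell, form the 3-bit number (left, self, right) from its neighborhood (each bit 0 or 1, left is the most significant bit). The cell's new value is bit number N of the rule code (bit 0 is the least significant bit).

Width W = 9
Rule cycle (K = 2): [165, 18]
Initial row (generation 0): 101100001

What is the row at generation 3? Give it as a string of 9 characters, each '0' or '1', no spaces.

Gen 0: 101100001
Gen 1 (rule 165): 110001101
Gen 2 (rule 18): 001010000
Gen 3 (rule 165): 101110111

Answer: 101110111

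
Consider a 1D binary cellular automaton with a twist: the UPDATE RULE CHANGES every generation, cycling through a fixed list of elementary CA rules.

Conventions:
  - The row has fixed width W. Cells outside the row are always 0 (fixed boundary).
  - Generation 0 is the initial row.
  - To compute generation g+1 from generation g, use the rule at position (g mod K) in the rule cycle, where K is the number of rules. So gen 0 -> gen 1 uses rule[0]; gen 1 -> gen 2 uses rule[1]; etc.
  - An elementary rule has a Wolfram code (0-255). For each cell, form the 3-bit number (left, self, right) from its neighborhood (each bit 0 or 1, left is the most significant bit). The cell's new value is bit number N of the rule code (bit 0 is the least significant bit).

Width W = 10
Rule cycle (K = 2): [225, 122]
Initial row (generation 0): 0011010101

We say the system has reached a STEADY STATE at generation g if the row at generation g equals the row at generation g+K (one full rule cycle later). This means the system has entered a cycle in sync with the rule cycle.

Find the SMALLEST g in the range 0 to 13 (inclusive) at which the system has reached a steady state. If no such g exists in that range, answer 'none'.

Answer: 13

Derivation:
Gen 0: 0011010101
Gen 1 (rule 225): 1001101010
Gen 2 (rule 122): 0111110101
Gen 3 (rule 225): 0011111010
Gen 4 (rule 122): 0110001101
Gen 5 (rule 225): 0010100110
Gen 6 (rule 122): 0101011111
Gen 7 (rule 225): 0010101111
Gen 8 (rule 122): 0101011001
Gen 9 (rule 225): 0010101000
Gen 10 (rule 122): 0101010100
Gen 11 (rule 225): 0010101001
Gen 12 (rule 122): 0101010110
Gen 13 (rule 225): 0010101010
Gen 14 (rule 122): 0101010101
Gen 15 (rule 225): 0010101010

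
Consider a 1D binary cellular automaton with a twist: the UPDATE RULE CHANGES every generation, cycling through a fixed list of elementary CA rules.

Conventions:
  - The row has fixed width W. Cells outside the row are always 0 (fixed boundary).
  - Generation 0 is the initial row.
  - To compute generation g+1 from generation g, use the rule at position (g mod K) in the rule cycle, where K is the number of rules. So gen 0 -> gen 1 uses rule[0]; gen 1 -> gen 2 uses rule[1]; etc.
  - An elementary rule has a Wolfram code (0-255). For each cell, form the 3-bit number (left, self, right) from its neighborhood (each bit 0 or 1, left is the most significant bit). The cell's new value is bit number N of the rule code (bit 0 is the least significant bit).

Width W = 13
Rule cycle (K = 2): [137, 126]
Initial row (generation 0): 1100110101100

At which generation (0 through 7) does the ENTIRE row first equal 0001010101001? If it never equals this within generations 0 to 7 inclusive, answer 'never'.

Answer: never

Derivation:
Gen 0: 1100110101100
Gen 1 (rule 137): 1000100001001
Gen 2 (rule 126): 1101110011111
Gen 3 (rule 137): 1001100011110
Gen 4 (rule 126): 1111110110011
Gen 5 (rule 137): 1111100100010
Gen 6 (rule 126): 1000111110111
Gen 7 (rule 137): 0010111100110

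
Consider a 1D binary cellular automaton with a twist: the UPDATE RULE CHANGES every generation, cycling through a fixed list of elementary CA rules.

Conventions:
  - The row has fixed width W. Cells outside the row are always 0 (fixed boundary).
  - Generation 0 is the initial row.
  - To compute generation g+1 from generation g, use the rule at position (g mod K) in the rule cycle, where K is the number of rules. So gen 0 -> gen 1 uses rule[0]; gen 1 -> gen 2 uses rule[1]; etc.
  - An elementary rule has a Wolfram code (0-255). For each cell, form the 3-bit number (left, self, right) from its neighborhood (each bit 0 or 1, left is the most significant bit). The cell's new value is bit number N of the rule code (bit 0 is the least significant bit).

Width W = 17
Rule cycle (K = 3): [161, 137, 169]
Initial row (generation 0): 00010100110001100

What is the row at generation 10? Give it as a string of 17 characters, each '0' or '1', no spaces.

Answer: 00110000010000100

Derivation:
Gen 0: 00010100110001100
Gen 1 (rule 161): 11001000000100001
Gen 2 (rule 137): 10000011110001100
Gen 3 (rule 169): 00111011100101001
Gen 4 (rule 161): 10010101000010000
Gen 5 (rule 137): 00000000011000111
Gen 6 (rule 169): 11111111010010110
Gen 7 (rule 161): 01111110100001000
Gen 8 (rule 137): 01111100001100011
Gen 9 (rule 169): 01111001101001010
Gen 10 (rule 161): 00110000010000100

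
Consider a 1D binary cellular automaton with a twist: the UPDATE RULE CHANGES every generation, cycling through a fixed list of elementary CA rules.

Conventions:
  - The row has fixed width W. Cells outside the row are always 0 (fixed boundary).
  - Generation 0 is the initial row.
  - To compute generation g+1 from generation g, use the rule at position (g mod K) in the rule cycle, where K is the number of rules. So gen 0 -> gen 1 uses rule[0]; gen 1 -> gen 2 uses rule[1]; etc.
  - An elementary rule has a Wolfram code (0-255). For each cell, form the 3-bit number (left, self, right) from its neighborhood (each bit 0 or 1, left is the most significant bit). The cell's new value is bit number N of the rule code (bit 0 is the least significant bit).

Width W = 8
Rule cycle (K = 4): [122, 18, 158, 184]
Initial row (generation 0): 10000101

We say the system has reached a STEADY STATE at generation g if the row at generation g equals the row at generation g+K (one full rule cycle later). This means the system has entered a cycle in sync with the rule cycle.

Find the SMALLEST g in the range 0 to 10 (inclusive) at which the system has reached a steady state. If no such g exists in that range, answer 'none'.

Answer: 6

Derivation:
Gen 0: 10000101
Gen 1 (rule 122): 01001010
Gen 2 (rule 18): 10110001
Gen 3 (rule 158): 10101011
Gen 4 (rule 184): 01010110
Gen 5 (rule 122): 10101111
Gen 6 (rule 18): 00000000
Gen 7 (rule 158): 00000000
Gen 8 (rule 184): 00000000
Gen 9 (rule 122): 00000000
Gen 10 (rule 18): 00000000
Gen 11 (rule 158): 00000000
Gen 12 (rule 184): 00000000
Gen 13 (rule 122): 00000000
Gen 14 (rule 18): 00000000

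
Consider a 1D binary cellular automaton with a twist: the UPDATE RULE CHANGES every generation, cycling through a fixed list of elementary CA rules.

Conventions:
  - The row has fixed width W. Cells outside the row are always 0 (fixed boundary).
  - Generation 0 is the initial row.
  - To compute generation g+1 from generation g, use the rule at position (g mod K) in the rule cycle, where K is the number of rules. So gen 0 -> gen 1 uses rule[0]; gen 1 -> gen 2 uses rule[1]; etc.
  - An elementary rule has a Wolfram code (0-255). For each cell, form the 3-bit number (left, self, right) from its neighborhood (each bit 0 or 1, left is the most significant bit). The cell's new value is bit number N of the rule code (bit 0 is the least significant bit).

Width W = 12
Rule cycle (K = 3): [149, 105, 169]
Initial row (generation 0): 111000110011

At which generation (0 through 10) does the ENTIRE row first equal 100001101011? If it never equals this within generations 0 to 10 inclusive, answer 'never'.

Gen 0: 111000110011
Gen 1 (rule 149): 010110001000
Gen 2 (rule 105): 001110100011
Gen 3 (rule 169): 101101001010
Gen 4 (rule 149): 100001101011
Gen 5 (rule 105): 001101110111
Gen 6 (rule 169): 101011101110
Gen 7 (rule 149): 101001000101
Gen 8 (rule 105): 010000010010
Gen 9 (rule 169): 000111000000
Gen 10 (rule 149): 110010111111

Answer: 4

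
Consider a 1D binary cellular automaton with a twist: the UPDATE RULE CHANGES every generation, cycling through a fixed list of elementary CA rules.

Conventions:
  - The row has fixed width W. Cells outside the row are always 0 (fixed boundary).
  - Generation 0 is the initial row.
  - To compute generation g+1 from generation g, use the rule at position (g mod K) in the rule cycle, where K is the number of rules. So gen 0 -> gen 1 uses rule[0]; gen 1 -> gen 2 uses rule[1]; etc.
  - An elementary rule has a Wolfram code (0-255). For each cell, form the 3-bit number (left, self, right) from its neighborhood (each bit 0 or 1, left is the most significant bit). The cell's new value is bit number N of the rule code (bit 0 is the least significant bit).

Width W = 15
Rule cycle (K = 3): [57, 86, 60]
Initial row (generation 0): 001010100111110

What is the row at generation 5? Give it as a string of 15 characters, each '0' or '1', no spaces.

Answer: 101011000110101

Derivation:
Gen 0: 001010100111110
Gen 1 (rule 57): 100101010100001
Gen 2 (rule 86): 111101010110011
Gen 3 (rule 60): 100011111101010
Gen 4 (rule 57): 011010000010101
Gen 5 (rule 86): 101011000110101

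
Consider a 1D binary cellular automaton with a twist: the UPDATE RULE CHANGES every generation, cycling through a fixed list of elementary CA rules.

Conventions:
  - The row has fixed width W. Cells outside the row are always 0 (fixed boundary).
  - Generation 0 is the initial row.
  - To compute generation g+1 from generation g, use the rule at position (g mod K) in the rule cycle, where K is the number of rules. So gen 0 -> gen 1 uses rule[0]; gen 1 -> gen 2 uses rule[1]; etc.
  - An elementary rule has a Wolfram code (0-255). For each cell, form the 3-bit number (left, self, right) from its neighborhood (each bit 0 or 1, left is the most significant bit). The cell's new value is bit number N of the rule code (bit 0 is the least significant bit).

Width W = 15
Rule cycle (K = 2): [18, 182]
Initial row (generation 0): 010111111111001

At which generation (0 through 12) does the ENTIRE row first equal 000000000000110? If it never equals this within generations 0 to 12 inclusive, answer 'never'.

Gen 0: 010111111111001
Gen 1 (rule 18): 100000000000110
Gen 2 (rule 182): 110000000001001
Gen 3 (rule 18): 001000000010110
Gen 4 (rule 182): 011100000111001
Gen 5 (rule 18): 100010001000110
Gen 6 (rule 182): 110111011101001
Gen 7 (rule 18): 000000000000110
Gen 8 (rule 182): 000000000001001
Gen 9 (rule 18): 000000000010110
Gen 10 (rule 182): 000000000111001
Gen 11 (rule 18): 000000001000110
Gen 12 (rule 182): 000000011101001

Answer: 7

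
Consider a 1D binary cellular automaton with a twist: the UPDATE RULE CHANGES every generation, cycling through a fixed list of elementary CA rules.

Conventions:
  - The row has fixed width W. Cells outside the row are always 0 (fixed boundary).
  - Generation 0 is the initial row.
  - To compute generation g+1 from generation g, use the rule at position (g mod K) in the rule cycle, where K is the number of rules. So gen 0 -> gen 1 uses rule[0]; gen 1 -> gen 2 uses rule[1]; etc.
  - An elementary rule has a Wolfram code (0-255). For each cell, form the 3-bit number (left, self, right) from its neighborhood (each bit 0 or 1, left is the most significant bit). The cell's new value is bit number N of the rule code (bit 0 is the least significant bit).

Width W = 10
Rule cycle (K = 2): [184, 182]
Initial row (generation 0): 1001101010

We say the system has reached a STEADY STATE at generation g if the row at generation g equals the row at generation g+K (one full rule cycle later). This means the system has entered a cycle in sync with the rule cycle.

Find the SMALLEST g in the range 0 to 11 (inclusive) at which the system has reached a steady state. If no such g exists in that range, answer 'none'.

Answer: none

Derivation:
Gen 0: 1001101010
Gen 1 (rule 184): 0101010101
Gen 2 (rule 182): 1111111111
Gen 3 (rule 184): 1111111110
Gen 4 (rule 182): 0111111101
Gen 5 (rule 184): 0111111010
Gen 6 (rule 182): 1011110111
Gen 7 (rule 184): 0111101110
Gen 8 (rule 182): 1011010101
Gen 9 (rule 184): 0110101010
Gen 10 (rule 182): 1001111111
Gen 11 (rule 184): 0101111110
Gen 12 (rule 182): 1110111101
Gen 13 (rule 184): 1101111010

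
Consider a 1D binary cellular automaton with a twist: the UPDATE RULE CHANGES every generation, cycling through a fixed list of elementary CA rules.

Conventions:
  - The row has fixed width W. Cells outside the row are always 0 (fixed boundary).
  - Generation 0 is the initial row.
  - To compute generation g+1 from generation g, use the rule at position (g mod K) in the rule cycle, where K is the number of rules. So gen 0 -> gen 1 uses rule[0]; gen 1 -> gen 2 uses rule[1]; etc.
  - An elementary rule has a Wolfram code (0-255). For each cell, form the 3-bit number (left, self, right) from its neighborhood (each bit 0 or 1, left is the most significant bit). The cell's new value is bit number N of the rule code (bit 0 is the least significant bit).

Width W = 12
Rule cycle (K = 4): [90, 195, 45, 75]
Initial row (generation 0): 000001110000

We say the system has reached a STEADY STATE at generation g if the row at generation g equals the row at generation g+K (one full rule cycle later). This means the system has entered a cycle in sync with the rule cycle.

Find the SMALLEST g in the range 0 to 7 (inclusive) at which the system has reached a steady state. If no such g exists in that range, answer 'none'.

Gen 0: 000001110000
Gen 1 (rule 90): 000011011000
Gen 2 (rule 195): 111101001011
Gen 3 (rule 45): 100011001110
Gen 4 (rule 75): 001111011010
Gen 5 (rule 90): 011001011001
Gen 6 (rule 195): 101010001010
Gen 7 (rule 45): 111110101110
Gen 8 (rule 75): 100010001010
Gen 9 (rule 90): 010101010001
Gen 10 (rule 195): 100000000110
Gen 11 (rule 45): 101111110100

Answer: none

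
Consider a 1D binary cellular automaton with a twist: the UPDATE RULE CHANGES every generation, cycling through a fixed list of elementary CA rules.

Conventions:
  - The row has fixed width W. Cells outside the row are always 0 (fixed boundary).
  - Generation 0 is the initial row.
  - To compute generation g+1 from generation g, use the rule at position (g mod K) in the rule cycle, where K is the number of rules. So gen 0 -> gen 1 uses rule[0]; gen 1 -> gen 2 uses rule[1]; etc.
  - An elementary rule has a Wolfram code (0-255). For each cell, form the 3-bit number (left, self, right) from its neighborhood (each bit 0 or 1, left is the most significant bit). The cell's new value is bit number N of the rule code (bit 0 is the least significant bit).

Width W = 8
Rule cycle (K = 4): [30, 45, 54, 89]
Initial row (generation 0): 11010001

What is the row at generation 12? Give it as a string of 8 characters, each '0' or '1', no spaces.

Gen 0: 11010001
Gen 1 (rule 30): 10011011
Gen 2 (rule 45): 10010110
Gen 3 (rule 54): 11111001
Gen 4 (rule 89): 10001100
Gen 5 (rule 30): 11011010
Gen 6 (rule 45): 10110110
Gen 7 (rule 54): 11001001
Gen 8 (rule 89): 11100100
Gen 9 (rule 30): 10011110
Gen 10 (rule 45): 10010000
Gen 11 (rule 54): 11111000
Gen 12 (rule 89): 10001111

Answer: 10001111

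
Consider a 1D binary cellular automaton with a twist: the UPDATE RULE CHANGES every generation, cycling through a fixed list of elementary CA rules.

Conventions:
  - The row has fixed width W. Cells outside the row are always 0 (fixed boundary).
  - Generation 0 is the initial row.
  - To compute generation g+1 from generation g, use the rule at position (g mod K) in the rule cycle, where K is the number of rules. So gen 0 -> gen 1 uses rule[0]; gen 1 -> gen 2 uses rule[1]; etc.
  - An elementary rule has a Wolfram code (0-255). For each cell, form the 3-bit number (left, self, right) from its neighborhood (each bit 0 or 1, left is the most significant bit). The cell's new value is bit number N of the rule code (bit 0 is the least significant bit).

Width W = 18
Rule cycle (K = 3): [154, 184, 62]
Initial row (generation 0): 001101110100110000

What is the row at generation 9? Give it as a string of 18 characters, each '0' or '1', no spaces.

Gen 0: 001101110100110000
Gen 1 (rule 154): 011001100011101000
Gen 2 (rule 184): 010101010011010100
Gen 3 (rule 62): 111111111110111110
Gen 4 (rule 154): 111111111100111101
Gen 5 (rule 184): 111111111010111010
Gen 6 (rule 62): 100000000111100111
Gen 7 (rule 154): 010000001111011110
Gen 8 (rule 184): 001000001110111101
Gen 9 (rule 62): 011100011001100011

Answer: 011100011001100011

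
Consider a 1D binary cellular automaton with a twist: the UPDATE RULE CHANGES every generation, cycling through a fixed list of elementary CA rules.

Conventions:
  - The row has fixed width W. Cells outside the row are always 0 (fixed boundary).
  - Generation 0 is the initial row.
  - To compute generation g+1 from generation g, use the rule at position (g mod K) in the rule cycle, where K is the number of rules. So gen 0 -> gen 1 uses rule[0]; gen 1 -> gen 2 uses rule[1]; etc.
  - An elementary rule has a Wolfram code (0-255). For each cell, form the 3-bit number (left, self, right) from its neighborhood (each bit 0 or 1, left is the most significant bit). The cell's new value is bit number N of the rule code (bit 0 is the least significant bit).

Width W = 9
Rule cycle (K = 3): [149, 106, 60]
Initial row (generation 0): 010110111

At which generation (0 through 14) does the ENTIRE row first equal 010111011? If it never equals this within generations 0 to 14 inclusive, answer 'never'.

Gen 0: 010110111
Gen 1 (rule 149): 010000010
Gen 2 (rule 106): 100000100
Gen 3 (rule 60): 110000110
Gen 4 (rule 149): 001110001
Gen 5 (rule 106): 011010010
Gen 6 (rule 60): 010111011
Gen 7 (rule 149): 010010000
Gen 8 (rule 106): 100100000
Gen 9 (rule 60): 110110000
Gen 10 (rule 149): 000001111
Gen 11 (rule 106): 000011001
Gen 12 (rule 60): 000010101
Gen 13 (rule 149): 111010101
Gen 14 (rule 106): 101101010

Answer: 6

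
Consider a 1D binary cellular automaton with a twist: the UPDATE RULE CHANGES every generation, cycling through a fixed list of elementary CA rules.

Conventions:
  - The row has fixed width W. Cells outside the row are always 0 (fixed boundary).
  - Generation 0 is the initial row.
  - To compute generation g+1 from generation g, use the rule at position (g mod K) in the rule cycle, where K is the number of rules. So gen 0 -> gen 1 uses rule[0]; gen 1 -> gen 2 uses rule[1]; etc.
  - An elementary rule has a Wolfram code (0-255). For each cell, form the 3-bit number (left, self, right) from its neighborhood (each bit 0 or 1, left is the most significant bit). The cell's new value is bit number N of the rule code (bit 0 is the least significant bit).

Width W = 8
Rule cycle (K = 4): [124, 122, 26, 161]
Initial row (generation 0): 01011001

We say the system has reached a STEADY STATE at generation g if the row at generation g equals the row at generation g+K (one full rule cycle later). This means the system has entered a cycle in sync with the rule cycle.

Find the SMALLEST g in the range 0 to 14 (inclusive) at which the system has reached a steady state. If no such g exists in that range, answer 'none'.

Answer: 5

Derivation:
Gen 0: 01011001
Gen 1 (rule 124): 01111101
Gen 2 (rule 122): 11000110
Gen 3 (rule 26): 10101101
Gen 4 (rule 161): 01010010
Gen 5 (rule 124): 01111011
Gen 6 (rule 122): 11001111
Gen 7 (rule 26): 10111000
Gen 8 (rule 161): 01010011
Gen 9 (rule 124): 01111011
Gen 10 (rule 122): 11001111
Gen 11 (rule 26): 10111000
Gen 12 (rule 161): 01010011
Gen 13 (rule 124): 01111011
Gen 14 (rule 122): 11001111
Gen 15 (rule 26): 10111000
Gen 16 (rule 161): 01010011
Gen 17 (rule 124): 01111011
Gen 18 (rule 122): 11001111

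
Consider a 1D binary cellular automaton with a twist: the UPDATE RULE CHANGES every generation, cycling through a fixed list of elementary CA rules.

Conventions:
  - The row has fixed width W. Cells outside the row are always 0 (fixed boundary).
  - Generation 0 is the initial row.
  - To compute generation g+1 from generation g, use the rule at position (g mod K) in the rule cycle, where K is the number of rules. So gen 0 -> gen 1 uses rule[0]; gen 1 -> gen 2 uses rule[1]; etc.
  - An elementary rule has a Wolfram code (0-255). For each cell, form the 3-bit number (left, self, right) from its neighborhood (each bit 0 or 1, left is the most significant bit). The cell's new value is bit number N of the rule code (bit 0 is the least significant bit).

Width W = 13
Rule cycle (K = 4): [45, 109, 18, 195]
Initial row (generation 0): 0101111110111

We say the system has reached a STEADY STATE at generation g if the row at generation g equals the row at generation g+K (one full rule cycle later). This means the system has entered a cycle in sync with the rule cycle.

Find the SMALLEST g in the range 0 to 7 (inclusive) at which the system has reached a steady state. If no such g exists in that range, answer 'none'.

Answer: 7

Derivation:
Gen 0: 0101111110111
Gen 1 (rule 45): 0111000001100
Gen 2 (rule 109): 0101011101101
Gen 3 (rule 18): 1000000000000
Gen 4 (rule 195): 0011111111111
Gen 5 (rule 45): 1010000000000
Gen 6 (rule 109): 1110111111111
Gen 7 (rule 18): 0000000000000
Gen 8 (rule 195): 1111111111111
Gen 9 (rule 45): 1000000000000
Gen 10 (rule 109): 1011111111111
Gen 11 (rule 18): 0000000000000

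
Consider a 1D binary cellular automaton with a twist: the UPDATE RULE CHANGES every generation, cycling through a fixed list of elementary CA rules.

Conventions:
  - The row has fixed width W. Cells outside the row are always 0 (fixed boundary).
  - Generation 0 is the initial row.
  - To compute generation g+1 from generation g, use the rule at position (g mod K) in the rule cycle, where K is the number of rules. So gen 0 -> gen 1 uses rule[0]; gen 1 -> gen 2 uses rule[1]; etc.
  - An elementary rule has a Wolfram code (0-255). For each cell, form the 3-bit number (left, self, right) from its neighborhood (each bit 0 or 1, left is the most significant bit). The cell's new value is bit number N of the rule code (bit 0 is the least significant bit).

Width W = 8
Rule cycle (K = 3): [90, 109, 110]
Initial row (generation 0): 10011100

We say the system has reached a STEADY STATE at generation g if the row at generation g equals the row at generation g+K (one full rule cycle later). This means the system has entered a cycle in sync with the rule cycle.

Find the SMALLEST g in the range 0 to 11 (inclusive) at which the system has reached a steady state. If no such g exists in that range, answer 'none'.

Answer: none

Derivation:
Gen 0: 10011100
Gen 1 (rule 90): 01110110
Gen 2 (rule 109): 01011110
Gen 3 (rule 110): 11110010
Gen 4 (rule 90): 10011101
Gen 5 (rule 109): 10010111
Gen 6 (rule 110): 10111101
Gen 7 (rule 90): 00100100
Gen 8 (rule 109): 10100101
Gen 9 (rule 110): 11101111
Gen 10 (rule 90): 10101001
Gen 11 (rule 109): 11111001
Gen 12 (rule 110): 10001011
Gen 13 (rule 90): 01010011
Gen 14 (rule 109): 01110011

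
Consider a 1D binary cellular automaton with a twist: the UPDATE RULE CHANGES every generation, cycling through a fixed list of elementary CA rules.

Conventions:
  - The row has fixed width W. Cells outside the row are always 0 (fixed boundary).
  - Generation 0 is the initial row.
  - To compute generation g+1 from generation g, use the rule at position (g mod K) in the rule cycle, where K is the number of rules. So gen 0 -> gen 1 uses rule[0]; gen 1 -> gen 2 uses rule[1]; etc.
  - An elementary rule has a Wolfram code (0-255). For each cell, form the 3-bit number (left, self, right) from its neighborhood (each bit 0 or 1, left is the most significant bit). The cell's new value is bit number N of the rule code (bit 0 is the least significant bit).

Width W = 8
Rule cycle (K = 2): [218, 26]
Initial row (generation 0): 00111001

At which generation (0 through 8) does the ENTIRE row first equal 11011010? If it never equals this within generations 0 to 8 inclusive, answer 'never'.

Answer: never

Derivation:
Gen 0: 00111001
Gen 1 (rule 218): 01111110
Gen 2 (rule 26): 11000001
Gen 3 (rule 218): 11100010
Gen 4 (rule 26): 10010101
Gen 5 (rule 218): 01100000
Gen 6 (rule 26): 11010000
Gen 7 (rule 218): 11001000
Gen 8 (rule 26): 10110100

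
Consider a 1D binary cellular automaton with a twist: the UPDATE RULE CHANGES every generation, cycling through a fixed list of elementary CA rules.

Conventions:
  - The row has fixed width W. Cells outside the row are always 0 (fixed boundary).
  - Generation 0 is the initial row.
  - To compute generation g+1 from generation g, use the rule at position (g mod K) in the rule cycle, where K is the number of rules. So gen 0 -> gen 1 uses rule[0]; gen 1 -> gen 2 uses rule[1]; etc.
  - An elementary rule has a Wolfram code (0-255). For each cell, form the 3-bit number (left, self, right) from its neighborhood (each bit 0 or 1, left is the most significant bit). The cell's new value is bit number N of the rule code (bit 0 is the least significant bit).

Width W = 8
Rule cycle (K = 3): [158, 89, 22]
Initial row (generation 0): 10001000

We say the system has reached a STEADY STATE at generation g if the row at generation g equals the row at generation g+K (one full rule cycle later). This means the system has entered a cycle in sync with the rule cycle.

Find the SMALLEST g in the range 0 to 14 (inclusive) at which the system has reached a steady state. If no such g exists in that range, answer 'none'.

Answer: 14

Derivation:
Gen 0: 10001000
Gen 1 (rule 158): 11011100
Gen 2 (rule 89): 11010111
Gen 3 (rule 22): 00010000
Gen 4 (rule 158): 00111000
Gen 5 (rule 89): 10101111
Gen 6 (rule 22): 10100000
Gen 7 (rule 158): 10110000
Gen 8 (rule 89): 00111111
Gen 9 (rule 22): 01000000
Gen 10 (rule 158): 11100000
Gen 11 (rule 89): 10111111
Gen 12 (rule 22): 10000000
Gen 13 (rule 158): 11000000
Gen 14 (rule 89): 11111111
Gen 15 (rule 22): 00000000
Gen 16 (rule 158): 00000000
Gen 17 (rule 89): 11111111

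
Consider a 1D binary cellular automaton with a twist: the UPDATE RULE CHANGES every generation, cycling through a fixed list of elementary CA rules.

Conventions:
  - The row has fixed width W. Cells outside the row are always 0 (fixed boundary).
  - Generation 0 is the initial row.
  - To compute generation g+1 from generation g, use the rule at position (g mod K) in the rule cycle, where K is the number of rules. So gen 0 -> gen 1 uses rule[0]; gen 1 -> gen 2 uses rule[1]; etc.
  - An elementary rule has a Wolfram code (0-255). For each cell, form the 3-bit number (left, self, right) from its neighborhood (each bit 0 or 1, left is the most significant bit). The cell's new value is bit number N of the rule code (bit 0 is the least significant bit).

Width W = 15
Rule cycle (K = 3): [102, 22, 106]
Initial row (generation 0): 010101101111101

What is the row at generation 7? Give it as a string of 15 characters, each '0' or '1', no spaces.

Gen 0: 010101101111101
Gen 1 (rule 102): 111110110000111
Gen 2 (rule 22): 000000001001000
Gen 3 (rule 106): 000000010010000
Gen 4 (rule 102): 000000110110000
Gen 5 (rule 22): 000001000001000
Gen 6 (rule 106): 000010000010000
Gen 7 (rule 102): 000110000110000

Answer: 000110000110000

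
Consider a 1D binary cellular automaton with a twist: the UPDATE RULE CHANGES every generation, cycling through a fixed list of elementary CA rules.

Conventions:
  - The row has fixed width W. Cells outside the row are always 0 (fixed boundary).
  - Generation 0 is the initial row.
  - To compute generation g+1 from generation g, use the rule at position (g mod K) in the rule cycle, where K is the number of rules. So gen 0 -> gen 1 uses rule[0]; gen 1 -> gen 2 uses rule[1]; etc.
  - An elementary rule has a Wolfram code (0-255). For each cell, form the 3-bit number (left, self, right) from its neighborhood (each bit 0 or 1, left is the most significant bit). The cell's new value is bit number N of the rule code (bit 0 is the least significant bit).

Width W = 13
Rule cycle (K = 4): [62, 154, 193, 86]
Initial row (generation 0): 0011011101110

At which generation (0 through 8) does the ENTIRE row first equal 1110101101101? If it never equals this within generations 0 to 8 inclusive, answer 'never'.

Answer: never

Derivation:
Gen 0: 0011011101110
Gen 1 (rule 62): 0110110011001
Gen 2 (rule 154): 1100101110110
Gen 3 (rule 193): 0100000110010
Gen 4 (rule 86): 1110001011111
Gen 5 (rule 62): 1001011110000
Gen 6 (rule 154): 0110011101000
Gen 7 (rule 193): 0010001100011
Gen 8 (rule 86): 0111010110101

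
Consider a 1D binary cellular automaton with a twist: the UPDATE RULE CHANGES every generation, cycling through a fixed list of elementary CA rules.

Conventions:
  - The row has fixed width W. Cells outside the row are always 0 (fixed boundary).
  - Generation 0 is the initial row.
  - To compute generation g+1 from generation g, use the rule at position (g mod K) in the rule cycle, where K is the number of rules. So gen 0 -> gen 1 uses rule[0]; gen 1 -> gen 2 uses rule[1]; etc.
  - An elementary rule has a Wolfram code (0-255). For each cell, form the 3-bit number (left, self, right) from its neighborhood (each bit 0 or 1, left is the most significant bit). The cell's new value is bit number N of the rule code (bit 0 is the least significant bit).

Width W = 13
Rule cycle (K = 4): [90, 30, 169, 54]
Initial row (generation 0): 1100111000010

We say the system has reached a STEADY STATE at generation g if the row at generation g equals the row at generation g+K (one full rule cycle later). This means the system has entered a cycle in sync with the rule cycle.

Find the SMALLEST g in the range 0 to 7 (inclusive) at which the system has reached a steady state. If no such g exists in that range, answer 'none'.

Gen 0: 1100111000010
Gen 1 (rule 90): 1111101100101
Gen 2 (rule 30): 1000001011101
Gen 3 (rule 169): 0011100111010
Gen 4 (rule 54): 0100011000111
Gen 5 (rule 90): 1010111101101
Gen 6 (rule 30): 1010100001001
Gen 7 (rule 169): 0101001100000
Gen 8 (rule 54): 1111110010000
Gen 9 (rule 90): 1000011101000
Gen 10 (rule 30): 1100110001100
Gen 11 (rule 169): 1000100101001

Answer: none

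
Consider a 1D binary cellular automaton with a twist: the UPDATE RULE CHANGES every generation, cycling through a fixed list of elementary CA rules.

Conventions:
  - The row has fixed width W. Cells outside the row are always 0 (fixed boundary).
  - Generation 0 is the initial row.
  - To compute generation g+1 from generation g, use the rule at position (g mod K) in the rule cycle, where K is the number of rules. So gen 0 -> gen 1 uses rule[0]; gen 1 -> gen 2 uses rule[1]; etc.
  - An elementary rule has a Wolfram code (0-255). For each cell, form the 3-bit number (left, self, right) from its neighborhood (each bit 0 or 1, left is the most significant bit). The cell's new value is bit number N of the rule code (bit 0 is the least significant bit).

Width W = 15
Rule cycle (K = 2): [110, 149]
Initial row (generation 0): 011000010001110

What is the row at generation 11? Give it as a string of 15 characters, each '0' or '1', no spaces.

Gen 0: 011000010001110
Gen 1 (rule 110): 111000110011010
Gen 2 (rule 149): 010110001000011
Gen 3 (rule 110): 111110011000111
Gen 4 (rule 149): 011101000110010
Gen 5 (rule 110): 110111001110110
Gen 6 (rule 149): 000010100100001
Gen 7 (rule 110): 000111101100011
Gen 8 (rule 149): 110011000011000
Gen 9 (rule 110): 110111000111000
Gen 10 (rule 149): 000010110010111
Gen 11 (rule 110): 000111110111101

Answer: 000111110111101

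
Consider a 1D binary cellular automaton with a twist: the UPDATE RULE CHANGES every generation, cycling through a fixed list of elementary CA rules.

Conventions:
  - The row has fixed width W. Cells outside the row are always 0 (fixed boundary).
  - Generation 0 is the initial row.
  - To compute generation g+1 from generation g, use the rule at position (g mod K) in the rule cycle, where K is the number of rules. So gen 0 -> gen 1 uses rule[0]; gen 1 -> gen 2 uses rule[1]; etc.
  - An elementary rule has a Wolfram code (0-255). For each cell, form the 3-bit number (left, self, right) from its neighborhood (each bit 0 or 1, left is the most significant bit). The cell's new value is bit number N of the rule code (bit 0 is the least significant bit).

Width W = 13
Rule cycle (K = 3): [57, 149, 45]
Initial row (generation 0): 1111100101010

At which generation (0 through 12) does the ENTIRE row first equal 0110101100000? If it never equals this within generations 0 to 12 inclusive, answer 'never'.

Answer: 4

Derivation:
Gen 0: 1111100101010
Gen 1 (rule 57): 1000010010101
Gen 2 (rule 149): 1111011010101
Gen 3 (rule 45): 1000110111111
Gen 4 (rule 57): 0110101100000
Gen 5 (rule 149): 0000100011111
Gen 6 (rule 45): 1110101010000
Gen 7 (rule 57): 1001010101111
Gen 8 (rule 149): 1101010100110
Gen 9 (rule 45): 1011111100100
Gen 10 (rule 57): 0110000010011
Gen 11 (rule 149): 0001111011000
Gen 12 (rule 45): 1101000110011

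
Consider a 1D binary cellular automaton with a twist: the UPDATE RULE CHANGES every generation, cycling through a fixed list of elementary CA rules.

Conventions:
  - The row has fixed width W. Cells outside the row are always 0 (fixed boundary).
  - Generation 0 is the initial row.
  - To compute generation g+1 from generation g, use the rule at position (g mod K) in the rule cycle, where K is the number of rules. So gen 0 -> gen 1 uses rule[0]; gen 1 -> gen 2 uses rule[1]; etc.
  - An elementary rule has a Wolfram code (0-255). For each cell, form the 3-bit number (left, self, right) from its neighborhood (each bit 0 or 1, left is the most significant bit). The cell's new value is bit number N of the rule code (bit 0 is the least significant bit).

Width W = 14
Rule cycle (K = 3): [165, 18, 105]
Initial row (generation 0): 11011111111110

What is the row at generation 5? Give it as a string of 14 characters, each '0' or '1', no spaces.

Gen 0: 11011111111110
Gen 1 (rule 165): 00101111111100
Gen 2 (rule 18): 01000000000010
Gen 3 (rule 105): 00011111111000
Gen 4 (rule 165): 11001111110011
Gen 5 (rule 18): 00110000001100

Answer: 00110000001100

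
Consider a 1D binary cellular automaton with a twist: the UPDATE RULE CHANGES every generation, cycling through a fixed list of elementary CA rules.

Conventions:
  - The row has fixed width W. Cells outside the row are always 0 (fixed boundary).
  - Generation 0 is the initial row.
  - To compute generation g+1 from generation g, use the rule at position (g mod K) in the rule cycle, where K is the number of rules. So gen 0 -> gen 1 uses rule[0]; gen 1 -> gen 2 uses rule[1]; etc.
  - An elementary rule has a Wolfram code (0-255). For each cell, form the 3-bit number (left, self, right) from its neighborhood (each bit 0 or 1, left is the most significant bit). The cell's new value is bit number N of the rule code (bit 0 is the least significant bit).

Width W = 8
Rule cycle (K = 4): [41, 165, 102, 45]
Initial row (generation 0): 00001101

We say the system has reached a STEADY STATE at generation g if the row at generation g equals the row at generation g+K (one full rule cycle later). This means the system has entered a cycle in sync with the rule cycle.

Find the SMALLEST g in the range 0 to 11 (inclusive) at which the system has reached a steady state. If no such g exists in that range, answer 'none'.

Gen 0: 00001101
Gen 1 (rule 41): 11101010
Gen 2 (rule 165): 01011110
Gen 3 (rule 102): 11100010
Gen 4 (rule 45): 10001010
Gen 5 (rule 41): 00100100
Gen 6 (rule 165): 10100101
Gen 7 (rule 102): 11101111
Gen 8 (rule 45): 10011000
Gen 9 (rule 41): 00010011
Gen 10 (rule 165): 11010000
Gen 11 (rule 102): 01110000
Gen 12 (rule 45): 01000111
Gen 13 (rule 41): 00010100
Gen 14 (rule 165): 11011101
Gen 15 (rule 102): 01100111

Answer: none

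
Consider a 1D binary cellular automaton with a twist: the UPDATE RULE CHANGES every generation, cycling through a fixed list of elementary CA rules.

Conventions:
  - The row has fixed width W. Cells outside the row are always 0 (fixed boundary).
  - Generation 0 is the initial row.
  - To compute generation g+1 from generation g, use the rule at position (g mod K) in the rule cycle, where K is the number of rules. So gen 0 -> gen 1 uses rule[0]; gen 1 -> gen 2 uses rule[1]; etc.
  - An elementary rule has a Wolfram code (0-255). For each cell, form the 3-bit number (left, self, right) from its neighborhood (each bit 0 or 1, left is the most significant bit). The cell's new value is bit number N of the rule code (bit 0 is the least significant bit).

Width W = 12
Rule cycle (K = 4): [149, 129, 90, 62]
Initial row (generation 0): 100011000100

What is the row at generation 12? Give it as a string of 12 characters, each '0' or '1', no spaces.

Answer: 110010110100

Derivation:
Gen 0: 100011000100
Gen 1 (rule 149): 111000110111
Gen 2 (rule 129): 010010000010
Gen 3 (rule 90): 101101000101
Gen 4 (rule 62): 111011101111
Gen 5 (rule 149): 010001000110
Gen 6 (rule 129): 000100010000
Gen 7 (rule 90): 001010101000
Gen 8 (rule 62): 011111111100
Gen 9 (rule 149): 001111111011
Gen 10 (rule 129): 100111110000
Gen 11 (rule 90): 011100011000
Gen 12 (rule 62): 110010110100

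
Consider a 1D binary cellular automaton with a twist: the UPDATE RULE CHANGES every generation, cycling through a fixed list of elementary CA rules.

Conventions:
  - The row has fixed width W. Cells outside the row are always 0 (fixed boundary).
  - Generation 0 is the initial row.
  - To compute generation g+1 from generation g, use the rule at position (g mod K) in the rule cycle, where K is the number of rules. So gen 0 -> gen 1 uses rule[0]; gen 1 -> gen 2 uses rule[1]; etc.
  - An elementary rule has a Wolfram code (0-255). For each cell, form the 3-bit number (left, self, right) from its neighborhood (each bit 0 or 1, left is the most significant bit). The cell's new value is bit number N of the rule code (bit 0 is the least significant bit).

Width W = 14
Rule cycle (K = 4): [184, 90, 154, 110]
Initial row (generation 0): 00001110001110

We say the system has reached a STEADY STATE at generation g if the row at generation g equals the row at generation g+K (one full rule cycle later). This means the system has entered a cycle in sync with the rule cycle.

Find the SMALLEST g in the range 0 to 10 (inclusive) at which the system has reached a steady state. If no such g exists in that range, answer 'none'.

Answer: none

Derivation:
Gen 0: 00001110001110
Gen 1 (rule 184): 00001101001101
Gen 2 (rule 90): 00011100111100
Gen 3 (rule 154): 00111011111010
Gen 4 (rule 110): 01101110001110
Gen 5 (rule 184): 01011101001101
Gen 6 (rule 90): 10010100111100
Gen 7 (rule 154): 01100011111010
Gen 8 (rule 110): 11100110001110
Gen 9 (rule 184): 11010101001101
Gen 10 (rule 90): 11000000111100
Gen 11 (rule 154): 10100001111010
Gen 12 (rule 110): 11100011001110
Gen 13 (rule 184): 11010010101101
Gen 14 (rule 90): 11001100001100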